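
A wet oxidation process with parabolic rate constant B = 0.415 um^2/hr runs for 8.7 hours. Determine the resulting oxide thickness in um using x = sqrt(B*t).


Step 1: Compute B*t = 0.415 * 8.7 = 3.6105
Step 2: x = sqrt(3.6105)
x = 1.9 um


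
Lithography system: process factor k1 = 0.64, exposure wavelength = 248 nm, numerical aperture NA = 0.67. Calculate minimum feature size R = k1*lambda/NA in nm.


Step 1: Identify values: k1 = 0.64, lambda = 248 nm, NA = 0.67
Step 2: R = k1 * lambda / NA
R = 0.64 * 248 / 0.67
R = 236.9 nm


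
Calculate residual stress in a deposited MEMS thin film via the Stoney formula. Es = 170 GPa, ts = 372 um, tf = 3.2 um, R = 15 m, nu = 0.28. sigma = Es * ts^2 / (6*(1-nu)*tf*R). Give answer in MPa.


Step 1: Compute numerator: Es * ts^2 = 170 * 372^2 = 23525280 (GPa*um^2)
Step 2: Compute denominator (R in um): 6*(1-nu)*tf*R = 6*0.72*3.2*15e6 = 207360000.0 (um^2)
Step 3: sigma (GPa) = 23525280 / 207360000.0 = 1.13451e-01 GPa
Step 4: Convert to MPa (x1000): sigma = 113.5 MPa


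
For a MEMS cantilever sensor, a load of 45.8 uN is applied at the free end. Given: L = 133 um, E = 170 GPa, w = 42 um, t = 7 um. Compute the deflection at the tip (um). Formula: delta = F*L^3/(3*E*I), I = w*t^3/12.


Step 1: Calculate the second moment of area.
I = w * t^3 / 12 = 42 * 7^3 / 12 = 1200.5 um^4
Step 2: Convert E to consistent units (1 GPa = 1000 uN/um^2).
E = 170 GPa = 170000 uN/um^2
Step 3: Calculate tip deflection.
delta = F * L^3 / (3 * E * I)
delta = 45.8 * 133^3 / (3 * 170000 * 1200.5)
delta = 0.176 um


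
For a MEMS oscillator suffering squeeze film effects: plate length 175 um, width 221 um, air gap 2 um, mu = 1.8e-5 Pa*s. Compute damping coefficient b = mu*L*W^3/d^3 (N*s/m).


Step 1: Convert to SI.
L = 175e-6 m, W = 221e-6 m, d = 2e-6 m
Step 2: W^3 = (221e-6)^3 = 1.08e-11 m^3
Step 3: d^3 = (2e-6)^3 = 8.00e-18 m^3
Step 4: b = 1.8e-5 * 175e-6 * 1.08e-11 / 8.00e-18
b = 4.25e-03 N*s/m


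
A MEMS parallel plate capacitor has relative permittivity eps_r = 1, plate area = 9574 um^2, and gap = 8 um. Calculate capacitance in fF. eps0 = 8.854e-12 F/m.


Step 1: Convert area to m^2: A = 9574e-12 m^2
Step 2: Convert gap to m: d = 8e-6 m
Step 3: C = eps0 * eps_r * A / d
C = 8.854e-12 * 1 * 9574e-12 / 8e-6
Step 4: Convert to fF (multiply by 1e15).
C = 10.6 fF


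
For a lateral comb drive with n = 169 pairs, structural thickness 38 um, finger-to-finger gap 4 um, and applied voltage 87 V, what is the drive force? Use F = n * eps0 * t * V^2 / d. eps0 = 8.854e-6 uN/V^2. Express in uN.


Step 1: Parameters: n=169, eps0=8.854e-6 uN/V^2, t=38 um, V=87 V, d=4 um
Step 2: V^2 = 7569
Step 3: F = 169 * 8.854e-6 * 38 * 7569 / 4
F = 107.594 uN


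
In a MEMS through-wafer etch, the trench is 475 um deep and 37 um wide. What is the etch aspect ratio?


Step 1: AR = depth / width
Step 2: AR = 475 / 37
AR = 12.8


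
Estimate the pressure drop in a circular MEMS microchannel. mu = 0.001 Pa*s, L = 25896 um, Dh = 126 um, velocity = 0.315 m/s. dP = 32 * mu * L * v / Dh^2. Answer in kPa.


Step 1: Convert to SI: L = 25896e-6 m, Dh = 126e-6 m
Step 2: dP = 32 * 0.001 * 25896e-6 * 0.315 / (126e-6)^2
Step 3: dP = 16441.90 Pa
Step 4: Convert to kPa: dP = 16.44 kPa


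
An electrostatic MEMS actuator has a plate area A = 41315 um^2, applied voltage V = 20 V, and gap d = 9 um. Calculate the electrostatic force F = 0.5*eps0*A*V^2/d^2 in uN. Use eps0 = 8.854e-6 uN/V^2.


Step 1: Identify parameters.
eps0 = 8.854e-6 uN/V^2, A = 41315 um^2, V = 20 V, d = 9 um
Step 2: Compute V^2 = 20^2 = 400
Step 3: Compute d^2 = 9^2 = 81
Step 4: F = 0.5 * 8.854e-6 * 41315 * 400 / 81
F = 0.903 uN


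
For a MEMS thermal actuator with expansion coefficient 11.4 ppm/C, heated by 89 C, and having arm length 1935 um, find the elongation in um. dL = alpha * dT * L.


Step 1: Convert CTE: alpha = 11.4 ppm/C = 11.4e-6 /C
Step 2: dL = 11.4e-6 * 89 * 1935
dL = 1.9633 um


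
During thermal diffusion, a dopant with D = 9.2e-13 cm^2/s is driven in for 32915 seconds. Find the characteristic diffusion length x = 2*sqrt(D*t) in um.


Step 1: Compute D*t = 9.2e-13 * 32915 = 3.02818e-08 cm^2
Step 2: sqrt(D*t) = 1.7402e-04 cm
Step 3: x = 2 * 1.7402e-04 cm = 3.4804e-04 cm
Step 4: Convert to um (1 cm = 1e4 um): x = 3.48 um


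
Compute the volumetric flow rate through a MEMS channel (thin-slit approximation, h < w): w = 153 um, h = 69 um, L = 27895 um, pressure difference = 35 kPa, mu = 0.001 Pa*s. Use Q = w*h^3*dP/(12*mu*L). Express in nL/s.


Step 1: Convert all dimensions to SI (meters).
w = 153e-6 m, h = 69e-6 m, L = 27895e-6 m, dP = 35e3 Pa
Step 2: Q = w * h^3 * dP / (12 * mu * L)
Q = 153e-6 * (69e-6)^3 * 35e3 / (12 * 0.001 * 27895e-6) = 5.2553196e-09 m^3/s
Step 3: Convert Q from m^3/s to nL/s (1 m^3 = 1e12 nL, so multiply by 1e12).
Q = 5255.32 nL/s


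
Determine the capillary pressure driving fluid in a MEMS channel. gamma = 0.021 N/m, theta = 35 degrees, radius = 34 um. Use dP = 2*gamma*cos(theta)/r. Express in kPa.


Step 1: cos(35 deg) = 0.8192
Step 2: Convert r to m: r = 34e-6 m
Step 3: dP = 2 * 0.021 * 0.8192 / 34e-6 = 1012.0 Pa
Step 4: Convert Pa to kPa (divide by 1000).
dP = 1.01 kPa


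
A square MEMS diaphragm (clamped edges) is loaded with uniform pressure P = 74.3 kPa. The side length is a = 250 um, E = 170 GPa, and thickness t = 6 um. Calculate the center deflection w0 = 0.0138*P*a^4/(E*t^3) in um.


Step 1: Convert pressure to compatible units (E is in GPa, so P in GPa).
P = 74.3 kPa = 74.3e-6 GPa
Step 2: Compute numerator: 0.0138 * P * a^4.
a^4 = 250^4 = 3906250000
numerator = 0.0138 * 74.3e-6 * 3906250000 = 4.00523e+03
Step 3: Compute denominator: E * t^3 = 170 * 6^3 = 36720
Step 4: w0 = numerator / denominator = 4.00523e+03 / 36720 = 0.1091 um


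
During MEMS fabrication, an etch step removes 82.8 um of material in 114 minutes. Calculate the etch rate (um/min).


Step 1: Etch rate = depth / time
Step 2: rate = 82.8 / 114
rate = 0.726 um/min


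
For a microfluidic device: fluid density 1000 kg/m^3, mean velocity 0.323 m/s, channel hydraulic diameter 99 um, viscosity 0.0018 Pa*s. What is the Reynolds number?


Step 1: Convert Dh to meters: Dh = 99e-6 m
Step 2: Re = rho * v * Dh / mu
Re = 1000 * 0.323 * 99e-6 / 0.0018
Re = 17.765


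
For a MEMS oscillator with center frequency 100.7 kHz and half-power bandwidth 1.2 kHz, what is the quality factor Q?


Step 1: Q = f0 / bandwidth
Step 2: Q = 100.7 / 1.2
Q = 83.9


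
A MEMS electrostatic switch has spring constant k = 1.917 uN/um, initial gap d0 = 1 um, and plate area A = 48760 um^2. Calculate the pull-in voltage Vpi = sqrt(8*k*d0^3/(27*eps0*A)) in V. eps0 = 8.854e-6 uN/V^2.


Step 1: Compute numerator: 8 * k * d0^3 = 8 * 1.917 * 1^3 = 15.336
Step 2: Compute denominator: 27 * eps0 * A = 27 * 8.854e-6 * 48760 = 11.656468
Step 3: Vpi = sqrt(15.336 / 11.656468)
Vpi = 1.15 V


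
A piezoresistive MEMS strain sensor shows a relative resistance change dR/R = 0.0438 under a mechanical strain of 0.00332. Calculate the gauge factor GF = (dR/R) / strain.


Step 1: Identify values.
dR/R = 0.0438, strain = 0.00332
Step 2: GF = (dR/R) / strain = 0.0438 / 0.00332
GF = 13.2


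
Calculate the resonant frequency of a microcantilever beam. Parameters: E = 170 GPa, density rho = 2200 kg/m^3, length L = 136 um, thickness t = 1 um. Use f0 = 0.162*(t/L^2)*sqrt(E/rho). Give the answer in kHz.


Step 1: Convert units to SI.
t_SI = 1e-6 m, L_SI = 136e-6 m
Step 2: Calculate sqrt(E/rho).
sqrt(170e9 / 2200) = 8790.49 m/s
Step 3: Compute f0.
f0 = 0.162 * 1e-6 / (136e-6)^2 * 8790.49 = 76992.8 Hz = 76.99 kHz


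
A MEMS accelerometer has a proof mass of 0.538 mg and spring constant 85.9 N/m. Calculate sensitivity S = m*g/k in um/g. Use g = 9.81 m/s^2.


Step 1: Convert mass: m = 0.538 mg = 5.38e-07 kg
Step 2: S = m * g / k = 5.38e-07 * 9.81 / 85.9
Step 3: S = 6.14e-08 m/g
Step 4: Convert to um/g: S = 0.061 um/g


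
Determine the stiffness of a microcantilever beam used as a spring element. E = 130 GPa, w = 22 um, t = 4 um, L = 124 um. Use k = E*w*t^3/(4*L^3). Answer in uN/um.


Step 1: Convert E to consistent units (1 GPa = 1000 uN/um^2).
E = 130 GPa = 130000 uN/um^2
Step 2: Compute t^3 = 4^3 = 64
Step 3: Compute L^3 = 124^3 = 1906624
Step 4: k = 130000 * 22 * 64 / (4 * 1906624)
k = 24.0005 uN/um


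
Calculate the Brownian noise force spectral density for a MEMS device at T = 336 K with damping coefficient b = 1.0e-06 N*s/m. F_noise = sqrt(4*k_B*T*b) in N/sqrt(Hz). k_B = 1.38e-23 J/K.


Step 1: Compute 4 * k_B * T * b
= 4 * 1.38e-23 * 336 * 1.0e-06
= 1.8547e-26 N^2/Hz
Step 2: F_noise = sqrt(1.8547e-26)
F_noise = 1.36e-13 N/sqrt(Hz)


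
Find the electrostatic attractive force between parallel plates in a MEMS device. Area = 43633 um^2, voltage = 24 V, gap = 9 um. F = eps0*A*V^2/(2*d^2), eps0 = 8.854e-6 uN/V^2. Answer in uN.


Step 1: Identify parameters.
eps0 = 8.854e-6 uN/V^2, A = 43633 um^2, V = 24 V, d = 9 um
Step 2: Compute V^2 = 24^2 = 576
Step 3: Compute d^2 = 9^2 = 81
Step 4: F = 0.5 * 8.854e-6 * 43633 * 576 / 81
F = 1.374 uN


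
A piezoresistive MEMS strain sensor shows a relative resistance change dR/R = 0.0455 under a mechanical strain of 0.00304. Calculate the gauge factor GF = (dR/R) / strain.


Step 1: Identify values.
dR/R = 0.0455, strain = 0.00304
Step 2: GF = (dR/R) / strain = 0.0455 / 0.00304
GF = 15.0


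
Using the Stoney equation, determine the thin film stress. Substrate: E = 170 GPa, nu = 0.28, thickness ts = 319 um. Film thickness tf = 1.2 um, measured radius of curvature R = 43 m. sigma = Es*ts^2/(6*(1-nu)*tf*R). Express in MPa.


Step 1: Compute numerator: Es * ts^2 = 170 * 319^2 = 17299370 (GPa*um^2)
Step 2: Compute denominator (R in um): 6*(1-nu)*tf*R = 6*0.72*1.2*43e6 = 222912000.0 (um^2)
Step 3: sigma (GPa) = 17299370 / 222912000.0 = 7.7606e-02 GPa
Step 4: Convert to MPa (x1000): sigma = 77.6 MPa


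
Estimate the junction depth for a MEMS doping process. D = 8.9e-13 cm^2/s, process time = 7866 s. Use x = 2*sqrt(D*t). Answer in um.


Step 1: Compute D*t = 8.9e-13 * 7866 = 7.00074e-09 cm^2
Step 2: sqrt(D*t) = 8.36704e-05 cm
Step 3: x = 2 * 8.36704e-05 cm = 1.673408e-04 cm
Step 4: Convert to um (1 cm = 1e4 um): x = 1.673 um


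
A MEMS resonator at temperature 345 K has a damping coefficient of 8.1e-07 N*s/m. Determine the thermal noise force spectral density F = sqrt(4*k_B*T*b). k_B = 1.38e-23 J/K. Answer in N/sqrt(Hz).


Step 1: Compute 4 * k_B * T * b
= 4 * 1.38e-23 * 345 * 8.1e-07
= 1.5426e-26 N^2/Hz
Step 2: F_noise = sqrt(1.5426e-26)
F_noise = 1.24e-13 N/sqrt(Hz)


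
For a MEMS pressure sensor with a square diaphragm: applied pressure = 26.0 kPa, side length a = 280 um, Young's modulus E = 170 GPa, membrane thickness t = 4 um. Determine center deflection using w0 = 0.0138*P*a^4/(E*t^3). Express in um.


Step 1: Convert pressure to compatible units (E is in GPa, so P in GPa).
P = 26.0 kPa = 26.0e-6 GPa
Step 2: Compute numerator: 0.0138 * P * a^4.
a^4 = 280^4 = 6146560000
numerator = 0.0138 * 26.0e-6 * 6146560000 = 2.20539e+03
Step 3: Compute denominator: E * t^3 = 170 * 4^3 = 10880
Step 4: w0 = numerator / denominator = 2.20539e+03 / 10880 = 0.2027 um


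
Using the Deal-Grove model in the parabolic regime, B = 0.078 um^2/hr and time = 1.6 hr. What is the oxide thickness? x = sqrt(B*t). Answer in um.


Step 1: Compute B*t = 0.078 * 1.6 = 0.1248
Step 2: x = sqrt(0.1248)
x = 0.353 um


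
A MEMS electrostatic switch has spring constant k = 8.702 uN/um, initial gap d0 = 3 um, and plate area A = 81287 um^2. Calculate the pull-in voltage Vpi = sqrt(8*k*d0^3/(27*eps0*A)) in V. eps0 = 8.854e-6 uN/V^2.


Step 1: Compute numerator: 8 * k * d0^3 = 8 * 8.702 * 3^3 = 1879.632
Step 2: Compute denominator: 27 * eps0 * A = 27 * 8.854e-6 * 81287 = 19.432308
Step 3: Vpi = sqrt(1879.632 / 19.432308)
Vpi = 9.83 V


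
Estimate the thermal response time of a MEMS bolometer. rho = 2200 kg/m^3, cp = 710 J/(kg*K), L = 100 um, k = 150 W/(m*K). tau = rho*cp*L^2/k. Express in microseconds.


Step 1: Convert L to m: L = 100e-6 m
Step 2: L^2 = (100e-6)^2 = 1e-08 m^2
Step 3: tau = 2200 * 710 * 1e-08 / 150 = 1.0413333e-04 s
Step 4: Convert to microseconds (multiply by 1e6).
tau = 104.133 us


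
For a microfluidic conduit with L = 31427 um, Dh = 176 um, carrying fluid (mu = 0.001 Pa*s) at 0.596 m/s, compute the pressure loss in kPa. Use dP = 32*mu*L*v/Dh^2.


Step 1: Convert to SI: L = 31427e-6 m, Dh = 176e-6 m
Step 2: dP = 32 * 0.001 * 31427e-6 * 0.596 / (176e-6)^2
Step 3: dP = 19349.68 Pa
Step 4: Convert to kPa: dP = 19.35 kPa


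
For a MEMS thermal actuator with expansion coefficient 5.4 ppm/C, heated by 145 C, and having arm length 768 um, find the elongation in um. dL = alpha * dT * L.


Step 1: Convert CTE: alpha = 5.4 ppm/C = 5.4e-6 /C
Step 2: dL = 5.4e-6 * 145 * 768
dL = 0.6013 um


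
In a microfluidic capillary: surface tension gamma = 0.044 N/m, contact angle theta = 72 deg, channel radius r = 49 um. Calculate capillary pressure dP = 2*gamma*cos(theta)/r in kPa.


Step 1: cos(72 deg) = 0.309
Step 2: Convert r to m: r = 49e-6 m
Step 3: dP = 2 * 0.044 * 0.309 / 49e-6 = 554.9 Pa
Step 4: Convert Pa to kPa (divide by 1000).
dP = 0.55 kPa


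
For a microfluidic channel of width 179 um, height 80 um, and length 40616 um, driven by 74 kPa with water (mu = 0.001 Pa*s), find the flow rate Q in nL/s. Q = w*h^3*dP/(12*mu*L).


Step 1: Convert all dimensions to SI (meters).
w = 179e-6 m, h = 80e-6 m, L = 40616e-6 m, dP = 74e3 Pa
Step 2: Q = w * h^3 * dP / (12 * mu * L)
Q = 179e-6 * (80e-6)^3 * 74e3 / (12 * 0.001 * 40616e-6) = 1.391477907e-08 m^3/s
Step 3: Convert Q from m^3/s to nL/s (1 m^3 = 1e12 nL, so multiply by 1e12).
Q = 13914.779 nL/s


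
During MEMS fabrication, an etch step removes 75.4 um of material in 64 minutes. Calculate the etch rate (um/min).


Step 1: Etch rate = depth / time
Step 2: rate = 75.4 / 64
rate = 1.178 um/min


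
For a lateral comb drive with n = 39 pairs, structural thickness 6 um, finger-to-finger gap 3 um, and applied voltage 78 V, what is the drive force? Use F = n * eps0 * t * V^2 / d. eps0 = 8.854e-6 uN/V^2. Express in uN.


Step 1: Parameters: n=39, eps0=8.854e-6 uN/V^2, t=6 um, V=78 V, d=3 um
Step 2: V^2 = 6084
Step 3: F = 39 * 8.854e-6 * 6 * 6084 / 3
F = 4.202 uN


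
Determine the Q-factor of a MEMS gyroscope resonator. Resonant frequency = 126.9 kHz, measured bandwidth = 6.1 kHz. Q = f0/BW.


Step 1: Q = f0 / bandwidth
Step 2: Q = 126.9 / 6.1
Q = 20.8


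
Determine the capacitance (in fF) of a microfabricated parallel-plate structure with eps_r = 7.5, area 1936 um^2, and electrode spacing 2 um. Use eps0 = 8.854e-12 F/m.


Step 1: Convert area to m^2: A = 1936e-12 m^2
Step 2: Convert gap to m: d = 2e-6 m
Step 3: C = eps0 * eps_r * A / d
C = 8.854e-12 * 7.5 * 1936e-12 / 2e-6
Step 4: Convert to fF (multiply by 1e15).
C = 64.28 fF


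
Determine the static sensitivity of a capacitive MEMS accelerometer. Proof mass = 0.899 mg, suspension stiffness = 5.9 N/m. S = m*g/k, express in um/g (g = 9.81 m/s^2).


Step 1: Convert mass: m = 0.899 mg = 8.99e-07 kg
Step 2: S = m * g / k = 8.99e-07 * 9.81 / 5.9
Step 3: S = 1.49e-06 m/g
Step 4: Convert to um/g: S = 1.495 um/g


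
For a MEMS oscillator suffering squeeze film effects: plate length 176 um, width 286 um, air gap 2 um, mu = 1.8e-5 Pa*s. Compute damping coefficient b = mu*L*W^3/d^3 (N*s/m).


Step 1: Convert to SI.
L = 176e-6 m, W = 286e-6 m, d = 2e-6 m
Step 2: W^3 = (286e-6)^3 = 2.34e-11 m^3
Step 3: d^3 = (2e-6)^3 = 8.00e-18 m^3
Step 4: b = 1.8e-5 * 176e-6 * 2.34e-11 / 8.00e-18
b = 9.26e-03 N*s/m


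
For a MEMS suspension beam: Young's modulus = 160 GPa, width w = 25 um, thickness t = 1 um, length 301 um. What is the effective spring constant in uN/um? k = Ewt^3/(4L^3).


Step 1: Convert E to consistent units (1 GPa = 1000 uN/um^2).
E = 160 GPa = 160000 uN/um^2
Step 2: Compute t^3 = 1^3 = 1
Step 3: Compute L^3 = 301^3 = 27270901
Step 4: k = 160000 * 25 * 1 / (4 * 27270901)
k = 0.0367 uN/um


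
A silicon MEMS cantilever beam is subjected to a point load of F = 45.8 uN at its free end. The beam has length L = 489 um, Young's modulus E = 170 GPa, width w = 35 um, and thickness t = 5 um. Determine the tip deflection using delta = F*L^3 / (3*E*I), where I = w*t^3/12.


Step 1: Calculate the second moment of area.
I = w * t^3 / 12 = 35 * 5^3 / 12 = 364.5833 um^4
Step 2: Convert E to consistent units (1 GPa = 1000 uN/um^2).
E = 170 GPa = 170000 uN/um^2
Step 3: Calculate tip deflection.
delta = F * L^3 / (3 * E * I)
delta = 45.8 * 489^3 / (3 * 170000 * 364.5833)
delta = 28.8022 um


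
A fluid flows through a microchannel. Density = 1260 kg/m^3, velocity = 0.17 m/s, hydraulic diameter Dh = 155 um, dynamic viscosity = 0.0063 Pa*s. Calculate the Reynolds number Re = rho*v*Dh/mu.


Step 1: Convert Dh to meters: Dh = 155e-6 m
Step 2: Re = rho * v * Dh / mu
Re = 1260 * 0.17 * 155e-6 / 0.0063
Re = 5.27


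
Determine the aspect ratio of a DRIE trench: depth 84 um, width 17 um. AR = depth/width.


Step 1: AR = depth / width
Step 2: AR = 84 / 17
AR = 4.9


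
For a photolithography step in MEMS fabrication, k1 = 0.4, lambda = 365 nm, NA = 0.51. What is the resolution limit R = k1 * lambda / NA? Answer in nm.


Step 1: Identify values: k1 = 0.4, lambda = 365 nm, NA = 0.51
Step 2: R = k1 * lambda / NA
R = 0.4 * 365 / 0.51
R = 286.3 nm


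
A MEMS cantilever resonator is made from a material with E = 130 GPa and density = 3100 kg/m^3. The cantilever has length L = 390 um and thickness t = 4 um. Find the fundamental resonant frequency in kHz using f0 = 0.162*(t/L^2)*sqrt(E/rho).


Step 1: Convert units to SI.
t_SI = 4e-6 m, L_SI = 390e-6 m
Step 2: Calculate sqrt(E/rho).
sqrt(130e9 / 3100) = 6475.76 m/s
Step 3: Compute f0.
f0 = 0.162 * 4e-6 / (390e-6)^2 * 6475.76 = 27589.0 Hz = 27.59 kHz


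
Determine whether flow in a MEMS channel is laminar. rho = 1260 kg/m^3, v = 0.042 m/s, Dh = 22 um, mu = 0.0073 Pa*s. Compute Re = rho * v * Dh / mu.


Step 1: Convert Dh to meters: Dh = 22e-6 m
Step 2: Re = rho * v * Dh / mu
Re = 1260 * 0.042 * 22e-6 / 0.0073
Re = 0.159
Since Re = 0.159 is below ~2300, the flow is laminar.


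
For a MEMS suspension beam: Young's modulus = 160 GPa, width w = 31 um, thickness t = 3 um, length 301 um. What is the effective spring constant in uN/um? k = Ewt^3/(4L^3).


Step 1: Convert E to consistent units (1 GPa = 1000 uN/um^2).
E = 160 GPa = 160000 uN/um^2
Step 2: Compute t^3 = 3^3 = 27
Step 3: Compute L^3 = 301^3 = 27270901
Step 4: k = 160000 * 31 * 27 / (4 * 27270901)
k = 1.2277 uN/um


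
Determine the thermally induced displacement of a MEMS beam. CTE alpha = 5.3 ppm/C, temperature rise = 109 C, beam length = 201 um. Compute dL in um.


Step 1: Convert CTE: alpha = 5.3 ppm/C = 5.3e-6 /C
Step 2: dL = 5.3e-6 * 109 * 201
dL = 0.1161 um


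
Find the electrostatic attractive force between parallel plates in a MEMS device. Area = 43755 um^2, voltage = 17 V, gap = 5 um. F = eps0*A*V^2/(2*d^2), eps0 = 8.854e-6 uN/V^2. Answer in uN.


Step 1: Identify parameters.
eps0 = 8.854e-6 uN/V^2, A = 43755 um^2, V = 17 V, d = 5 um
Step 2: Compute V^2 = 17^2 = 289
Step 3: Compute d^2 = 5^2 = 25
Step 4: F = 0.5 * 8.854e-6 * 43755 * 289 / 25
F = 2.239 uN


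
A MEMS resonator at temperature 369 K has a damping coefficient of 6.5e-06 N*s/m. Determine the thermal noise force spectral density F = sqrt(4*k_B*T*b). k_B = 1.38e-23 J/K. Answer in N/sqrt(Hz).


Step 1: Compute 4 * k_B * T * b
= 4 * 1.38e-23 * 369 * 6.5e-06
= 1.3240e-25 N^2/Hz
Step 2: F_noise = sqrt(1.3240e-25)
F_noise = 3.64e-13 N/sqrt(Hz)


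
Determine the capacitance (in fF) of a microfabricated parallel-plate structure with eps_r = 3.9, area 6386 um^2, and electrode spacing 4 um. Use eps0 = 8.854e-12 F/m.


Step 1: Convert area to m^2: A = 6386e-12 m^2
Step 2: Convert gap to m: d = 4e-6 m
Step 3: C = eps0 * eps_r * A / d
C = 8.854e-12 * 3.9 * 6386e-12 / 4e-6
Step 4: Convert to fF (multiply by 1e15).
C = 55.13 fF


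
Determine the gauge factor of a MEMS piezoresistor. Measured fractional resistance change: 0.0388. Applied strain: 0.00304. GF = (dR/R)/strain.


Step 1: Identify values.
dR/R = 0.0388, strain = 0.00304
Step 2: GF = (dR/R) / strain = 0.0388 / 0.00304
GF = 12.8


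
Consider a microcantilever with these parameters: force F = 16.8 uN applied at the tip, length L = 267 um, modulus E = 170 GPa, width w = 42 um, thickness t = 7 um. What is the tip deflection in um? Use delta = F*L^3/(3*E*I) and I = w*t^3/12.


Step 1: Calculate the second moment of area.
I = w * t^3 / 12 = 42 * 7^3 / 12 = 1200.5 um^4
Step 2: Convert E to consistent units (1 GPa = 1000 uN/um^2).
E = 170 GPa = 170000 uN/um^2
Step 3: Calculate tip deflection.
delta = F * L^3 / (3 * E * I)
delta = 16.8 * 267^3 / (3 * 170000 * 1200.5)
delta = 0.5223 um


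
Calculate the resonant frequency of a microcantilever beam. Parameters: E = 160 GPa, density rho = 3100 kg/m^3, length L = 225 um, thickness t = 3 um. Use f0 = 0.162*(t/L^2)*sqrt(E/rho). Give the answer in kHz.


Step 1: Convert units to SI.
t_SI = 3e-6 m, L_SI = 225e-6 m
Step 2: Calculate sqrt(E/rho).
sqrt(160e9 / 3100) = 7184.21 m/s
Step 3: Compute f0.
f0 = 0.162 * 3e-6 / (225e-6)^2 * 7184.21 = 68968.4 Hz = 68.97 kHz


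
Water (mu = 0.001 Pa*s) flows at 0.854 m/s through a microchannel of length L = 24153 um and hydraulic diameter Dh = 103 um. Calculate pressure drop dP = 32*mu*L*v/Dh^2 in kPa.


Step 1: Convert to SI: L = 24153e-6 m, Dh = 103e-6 m
Step 2: dP = 32 * 0.001 * 24153e-6 * 0.854 / (103e-6)^2
Step 3: dP = 62216.34 Pa
Step 4: Convert to kPa: dP = 62.22 kPa


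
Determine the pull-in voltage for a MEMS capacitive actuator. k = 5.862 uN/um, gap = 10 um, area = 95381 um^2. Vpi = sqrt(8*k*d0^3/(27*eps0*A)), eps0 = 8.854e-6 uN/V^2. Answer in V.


Step 1: Compute numerator: 8 * k * d0^3 = 8 * 5.862 * 10^3 = 46896.0
Step 2: Compute denominator: 27 * eps0 * A = 27 * 8.854e-6 * 95381 = 22.801591
Step 3: Vpi = sqrt(46896.0 / 22.801591)
Vpi = 45.35 V


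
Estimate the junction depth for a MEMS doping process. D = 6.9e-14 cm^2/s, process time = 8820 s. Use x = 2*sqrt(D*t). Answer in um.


Step 1: Compute D*t = 6.9e-14 * 8820 = 6.0858e-10 cm^2
Step 2: sqrt(D*t) = 2.4669e-05 cm
Step 3: x = 2 * 2.4669e-05 cm = 4.9338e-05 cm
Step 4: Convert to um (1 cm = 1e4 um): x = 0.493 um


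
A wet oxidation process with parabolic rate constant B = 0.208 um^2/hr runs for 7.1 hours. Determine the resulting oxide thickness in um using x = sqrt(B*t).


Step 1: Compute B*t = 0.208 * 7.1 = 1.4768
Step 2: x = sqrt(1.4768)
x = 1.215 um


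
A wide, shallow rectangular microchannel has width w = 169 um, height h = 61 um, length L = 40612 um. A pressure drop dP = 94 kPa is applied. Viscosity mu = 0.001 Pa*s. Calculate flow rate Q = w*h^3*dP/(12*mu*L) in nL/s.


Step 1: Convert all dimensions to SI (meters).
w = 169e-6 m, h = 61e-6 m, L = 40612e-6 m, dP = 94e3 Pa
Step 2: Q = w * h^3 * dP / (12 * mu * L)
Q = 169e-6 * (61e-6)^3 * 94e3 / (12 * 0.001 * 40612e-6) = 7.39892184e-09 m^3/s
Step 3: Convert Q from m^3/s to nL/s (1 m^3 = 1e12 nL, so multiply by 1e12).
Q = 7398.922 nL/s


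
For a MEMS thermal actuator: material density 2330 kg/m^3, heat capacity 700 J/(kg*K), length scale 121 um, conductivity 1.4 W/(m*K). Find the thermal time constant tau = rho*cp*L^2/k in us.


Step 1: Convert L to m: L = 121e-6 m
Step 2: L^2 = (121e-6)^2 = 1.4641e-08 m^2
Step 3: tau = 2330 * 700 * 1.4641e-08 / 1.4 = 1.7056765e-02 s
Step 4: Convert to microseconds (multiply by 1e6).
tau = 17056.765 us


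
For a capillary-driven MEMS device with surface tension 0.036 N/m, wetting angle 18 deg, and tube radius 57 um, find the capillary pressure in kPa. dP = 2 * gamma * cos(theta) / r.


Step 1: cos(18 deg) = 0.9511
Step 2: Convert r to m: r = 57e-6 m
Step 3: dP = 2 * 0.036 * 0.9511 / 57e-6 = 1201.4 Pa
Step 4: Convert Pa to kPa (divide by 1000).
dP = 1.2 kPa


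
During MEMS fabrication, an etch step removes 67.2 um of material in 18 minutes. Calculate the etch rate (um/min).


Step 1: Etch rate = depth / time
Step 2: rate = 67.2 / 18
rate = 3.733 um/min


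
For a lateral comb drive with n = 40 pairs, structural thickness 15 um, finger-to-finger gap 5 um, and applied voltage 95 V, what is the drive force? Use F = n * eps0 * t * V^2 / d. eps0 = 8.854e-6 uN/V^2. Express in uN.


Step 1: Parameters: n=40, eps0=8.854e-6 uN/V^2, t=15 um, V=95 V, d=5 um
Step 2: V^2 = 9025
Step 3: F = 40 * 8.854e-6 * 15 * 9025 / 5
F = 9.589 uN


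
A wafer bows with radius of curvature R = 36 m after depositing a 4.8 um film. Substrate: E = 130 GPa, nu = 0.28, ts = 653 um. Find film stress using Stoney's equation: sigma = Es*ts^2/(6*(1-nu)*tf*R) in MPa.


Step 1: Compute numerator: Es * ts^2 = 130 * 653^2 = 55433170 (GPa*um^2)
Step 2: Compute denominator (R in um): 6*(1-nu)*tf*R = 6*0.72*4.8*36e6 = 746496000.0 (um^2)
Step 3: sigma (GPa) = 55433170 / 746496000.0 = 7.4258e-02 GPa
Step 4: Convert to MPa (x1000): sigma = 74.3 MPa


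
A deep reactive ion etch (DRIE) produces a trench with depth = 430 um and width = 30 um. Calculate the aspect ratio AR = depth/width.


Step 1: AR = depth / width
Step 2: AR = 430 / 30
AR = 14.3


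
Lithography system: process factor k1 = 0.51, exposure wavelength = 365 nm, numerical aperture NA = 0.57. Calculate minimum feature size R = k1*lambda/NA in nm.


Step 1: Identify values: k1 = 0.51, lambda = 365 nm, NA = 0.57
Step 2: R = k1 * lambda / NA
R = 0.51 * 365 / 0.57
R = 326.6 nm


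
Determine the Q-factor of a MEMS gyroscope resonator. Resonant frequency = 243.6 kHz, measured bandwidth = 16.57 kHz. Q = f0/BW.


Step 1: Q = f0 / bandwidth
Step 2: Q = 243.6 / 16.57
Q = 14.7


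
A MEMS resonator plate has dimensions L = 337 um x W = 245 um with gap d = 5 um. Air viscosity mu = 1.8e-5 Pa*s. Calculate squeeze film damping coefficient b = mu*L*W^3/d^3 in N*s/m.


Step 1: Convert to SI.
L = 337e-6 m, W = 245e-6 m, d = 5e-6 m
Step 2: W^3 = (245e-6)^3 = 1.47e-11 m^3
Step 3: d^3 = (5e-6)^3 = 1.25e-16 m^3
Step 4: b = 1.8e-5 * 337e-6 * 1.47e-11 / 1.25e-16
b = 7.14e-04 N*s/m


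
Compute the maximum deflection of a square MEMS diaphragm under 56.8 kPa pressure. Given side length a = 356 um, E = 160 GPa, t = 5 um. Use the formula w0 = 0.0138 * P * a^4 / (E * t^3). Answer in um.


Step 1: Convert pressure to compatible units (E is in GPa, so P in GPa).
P = 56.8 kPa = 56.8e-6 GPa
Step 2: Compute numerator: 0.0138 * P * a^4.
a^4 = 356^4 = 16062013696
numerator = 0.0138 * 56.8e-6 * 16062013696 = 1.259e+04
Step 3: Compute denominator: E * t^3 = 160 * 5^3 = 20000
Step 4: w0 = numerator / denominator = 1.259e+04 / 20000 = 0.6295 um


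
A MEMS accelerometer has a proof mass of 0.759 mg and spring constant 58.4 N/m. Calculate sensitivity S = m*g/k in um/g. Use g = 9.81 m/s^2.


Step 1: Convert mass: m = 0.759 mg = 7.59e-07 kg
Step 2: S = m * g / k = 7.59e-07 * 9.81 / 58.4
Step 3: S = 1.27e-07 m/g
Step 4: Convert to um/g: S = 0.127 um/g


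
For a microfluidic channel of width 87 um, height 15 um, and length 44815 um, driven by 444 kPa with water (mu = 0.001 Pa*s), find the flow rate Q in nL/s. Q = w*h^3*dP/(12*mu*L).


Step 1: Convert all dimensions to SI (meters).
w = 87e-6 m, h = 15e-6 m, L = 44815e-6 m, dP = 444e3 Pa
Step 2: Q = w * h^3 * dP / (12 * mu * L)
Q = 87e-6 * (15e-6)^3 * 444e3 / (12 * 0.001 * 44815e-6) = 2.4242162e-10 m^3/s
Step 3: Convert Q from m^3/s to nL/s (1 m^3 = 1e12 nL, so multiply by 1e12).
Q = 242.422 nL/s


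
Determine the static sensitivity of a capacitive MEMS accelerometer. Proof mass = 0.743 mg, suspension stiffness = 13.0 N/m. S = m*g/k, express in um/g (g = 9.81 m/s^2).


Step 1: Convert mass: m = 0.743 mg = 7.43e-07 kg
Step 2: S = m * g / k = 7.43e-07 * 9.81 / 13.0
Step 3: S = 5.61e-07 m/g
Step 4: Convert to um/g: S = 0.561 um/g


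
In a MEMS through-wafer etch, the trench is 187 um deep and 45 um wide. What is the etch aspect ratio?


Step 1: AR = depth / width
Step 2: AR = 187 / 45
AR = 4.2


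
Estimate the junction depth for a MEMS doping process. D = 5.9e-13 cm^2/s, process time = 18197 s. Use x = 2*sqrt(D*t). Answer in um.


Step 1: Compute D*t = 5.9e-13 * 18197 = 1.073623e-08 cm^2
Step 2: sqrt(D*t) = 1.03616e-04 cm
Step 3: x = 2 * 1.03616e-04 cm = 2.07232e-04 cm
Step 4: Convert to um (1 cm = 1e4 um): x = 2.072 um


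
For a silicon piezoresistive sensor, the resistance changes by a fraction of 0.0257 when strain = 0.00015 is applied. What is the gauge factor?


Step 1: Identify values.
dR/R = 0.0257, strain = 0.00015
Step 2: GF = (dR/R) / strain = 0.0257 / 0.00015
GF = 171.3


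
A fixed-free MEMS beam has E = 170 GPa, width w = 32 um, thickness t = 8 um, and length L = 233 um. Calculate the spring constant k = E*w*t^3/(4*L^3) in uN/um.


Step 1: Convert E to consistent units (1 GPa = 1000 uN/um^2).
E = 170 GPa = 170000 uN/um^2
Step 2: Compute t^3 = 8^3 = 512
Step 3: Compute L^3 = 233^3 = 12649337
Step 4: k = 170000 * 32 * 512 / (4 * 12649337)
k = 55.0479 uN/um


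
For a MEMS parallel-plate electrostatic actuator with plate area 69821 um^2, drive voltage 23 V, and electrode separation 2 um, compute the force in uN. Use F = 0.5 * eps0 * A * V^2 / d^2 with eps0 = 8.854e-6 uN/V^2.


Step 1: Identify parameters.
eps0 = 8.854e-6 uN/V^2, A = 69821 um^2, V = 23 V, d = 2 um
Step 2: Compute V^2 = 23^2 = 529
Step 3: Compute d^2 = 2^2 = 4
Step 4: F = 0.5 * 8.854e-6 * 69821 * 529 / 4
F = 40.878 uN


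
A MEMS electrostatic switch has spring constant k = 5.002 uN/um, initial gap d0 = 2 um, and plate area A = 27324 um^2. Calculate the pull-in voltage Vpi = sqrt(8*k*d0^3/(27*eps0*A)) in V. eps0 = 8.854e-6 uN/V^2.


Step 1: Compute numerator: 8 * k * d0^3 = 8 * 5.002 * 2^3 = 320.128
Step 2: Compute denominator: 27 * eps0 * A = 27 * 8.854e-6 * 27324 = 6.532021
Step 3: Vpi = sqrt(320.128 / 6.532021)
Vpi = 7.0 V


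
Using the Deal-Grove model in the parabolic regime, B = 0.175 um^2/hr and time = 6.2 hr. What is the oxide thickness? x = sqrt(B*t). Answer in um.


Step 1: Compute B*t = 0.175 * 6.2 = 1.085
Step 2: x = sqrt(1.085)
x = 1.042 um


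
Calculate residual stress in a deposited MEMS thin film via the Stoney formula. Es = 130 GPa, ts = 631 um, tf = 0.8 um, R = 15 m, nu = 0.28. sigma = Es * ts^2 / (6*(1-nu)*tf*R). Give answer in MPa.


Step 1: Compute numerator: Es * ts^2 = 130 * 631^2 = 51760930 (GPa*um^2)
Step 2: Compute denominator (R in um): 6*(1-nu)*tf*R = 6*0.72*0.8*15e6 = 51840000.0 (um^2)
Step 3: sigma (GPa) = 51760930 / 51840000.0 = 9.98475e-01 GPa
Step 4: Convert to MPa (x1000): sigma = 998.5 MPa


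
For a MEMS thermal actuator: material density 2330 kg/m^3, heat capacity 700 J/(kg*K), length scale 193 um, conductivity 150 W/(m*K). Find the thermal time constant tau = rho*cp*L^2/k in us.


Step 1: Convert L to m: L = 193e-6 m
Step 2: L^2 = (193e-6)^2 = 3.7249e-08 m^2
Step 3: tau = 2330 * 700 * 3.7249e-08 / 150 = 4.0502079e-04 s
Step 4: Convert to microseconds (multiply by 1e6).
tau = 405.021 us


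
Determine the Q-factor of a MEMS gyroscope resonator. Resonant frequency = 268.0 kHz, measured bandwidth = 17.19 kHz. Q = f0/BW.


Step 1: Q = f0 / bandwidth
Step 2: Q = 268.0 / 17.19
Q = 15.6


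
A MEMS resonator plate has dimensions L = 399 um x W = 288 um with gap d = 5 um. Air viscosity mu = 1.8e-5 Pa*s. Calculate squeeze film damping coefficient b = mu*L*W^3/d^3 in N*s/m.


Step 1: Convert to SI.
L = 399e-6 m, W = 288e-6 m, d = 5e-6 m
Step 2: W^3 = (288e-6)^3 = 2.39e-11 m^3
Step 3: d^3 = (5e-6)^3 = 1.25e-16 m^3
Step 4: b = 1.8e-5 * 399e-6 * 2.39e-11 / 1.25e-16
b = 1.37e-03 N*s/m


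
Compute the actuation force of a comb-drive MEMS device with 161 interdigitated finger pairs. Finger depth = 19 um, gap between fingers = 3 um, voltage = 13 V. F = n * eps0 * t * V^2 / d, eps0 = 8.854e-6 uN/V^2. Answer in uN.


Step 1: Parameters: n=161, eps0=8.854e-6 uN/V^2, t=19 um, V=13 V, d=3 um
Step 2: V^2 = 169
Step 3: F = 161 * 8.854e-6 * 19 * 169 / 3
F = 1.526 uN


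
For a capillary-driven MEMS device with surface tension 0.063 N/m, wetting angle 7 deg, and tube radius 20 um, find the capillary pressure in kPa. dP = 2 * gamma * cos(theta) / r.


Step 1: cos(7 deg) = 0.9925
Step 2: Convert r to m: r = 20e-6 m
Step 3: dP = 2 * 0.063 * 0.9925 / 20e-6 = 6252.8 Pa
Step 4: Convert Pa to kPa (divide by 1000).
dP = 6.25 kPa


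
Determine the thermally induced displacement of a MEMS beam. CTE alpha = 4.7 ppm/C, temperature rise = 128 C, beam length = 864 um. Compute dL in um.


Step 1: Convert CTE: alpha = 4.7 ppm/C = 4.7e-6 /C
Step 2: dL = 4.7e-6 * 128 * 864
dL = 0.5198 um


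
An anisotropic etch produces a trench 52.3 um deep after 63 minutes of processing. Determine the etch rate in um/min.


Step 1: Etch rate = depth / time
Step 2: rate = 52.3 / 63
rate = 0.83 um/min


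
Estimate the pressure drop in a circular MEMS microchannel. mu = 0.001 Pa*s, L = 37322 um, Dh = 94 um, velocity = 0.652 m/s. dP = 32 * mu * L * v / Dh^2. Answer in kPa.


Step 1: Convert to SI: L = 37322e-6 m, Dh = 94e-6 m
Step 2: dP = 32 * 0.001 * 37322e-6 * 0.652 / (94e-6)^2
Step 3: dP = 88126.55 Pa
Step 4: Convert to kPa: dP = 88.13 kPa


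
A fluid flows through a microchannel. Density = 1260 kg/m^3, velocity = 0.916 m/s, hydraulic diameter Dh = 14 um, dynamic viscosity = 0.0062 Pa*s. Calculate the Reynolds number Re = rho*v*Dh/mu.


Step 1: Convert Dh to meters: Dh = 14e-6 m
Step 2: Re = rho * v * Dh / mu
Re = 1260 * 0.916 * 14e-6 / 0.0062
Re = 2.606


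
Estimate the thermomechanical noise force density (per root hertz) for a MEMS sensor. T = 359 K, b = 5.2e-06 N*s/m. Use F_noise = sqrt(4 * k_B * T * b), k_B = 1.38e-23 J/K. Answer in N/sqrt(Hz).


Step 1: Compute 4 * k_B * T * b
= 4 * 1.38e-23 * 359 * 5.2e-06
= 1.0305e-25 N^2/Hz
Step 2: F_noise = sqrt(1.0305e-25)
F_noise = 3.21e-13 N/sqrt(Hz)


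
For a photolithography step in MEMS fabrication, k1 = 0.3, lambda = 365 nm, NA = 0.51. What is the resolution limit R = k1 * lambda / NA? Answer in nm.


Step 1: Identify values: k1 = 0.3, lambda = 365 nm, NA = 0.51
Step 2: R = k1 * lambda / NA
R = 0.3 * 365 / 0.51
R = 214.7 nm


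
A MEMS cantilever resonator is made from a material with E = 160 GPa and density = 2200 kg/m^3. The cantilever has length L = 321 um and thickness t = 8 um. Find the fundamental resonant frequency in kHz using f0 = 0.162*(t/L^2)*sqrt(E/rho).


Step 1: Convert units to SI.
t_SI = 8e-6 m, L_SI = 321e-6 m
Step 2: Calculate sqrt(E/rho).
sqrt(160e9 / 2200) = 8528.03 m/s
Step 3: Compute f0.
f0 = 0.162 * 8e-6 / (321e-6)^2 * 8528.03 = 107261.4 Hz = 107.26 kHz


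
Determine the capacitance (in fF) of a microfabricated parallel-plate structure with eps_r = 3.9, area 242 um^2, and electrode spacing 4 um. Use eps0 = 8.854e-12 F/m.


Step 1: Convert area to m^2: A = 242e-12 m^2
Step 2: Convert gap to m: d = 4e-6 m
Step 3: C = eps0 * eps_r * A / d
C = 8.854e-12 * 3.9 * 242e-12 / 4e-6
Step 4: Convert to fF (multiply by 1e15).
C = 2.09 fF


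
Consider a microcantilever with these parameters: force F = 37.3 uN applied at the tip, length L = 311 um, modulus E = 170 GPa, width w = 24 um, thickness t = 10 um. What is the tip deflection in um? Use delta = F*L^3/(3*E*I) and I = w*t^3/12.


Step 1: Calculate the second moment of area.
I = w * t^3 / 12 = 24 * 10^3 / 12 = 2000.0 um^4
Step 2: Convert E to consistent units (1 GPa = 1000 uN/um^2).
E = 170 GPa = 170000 uN/um^2
Step 3: Calculate tip deflection.
delta = F * L^3 / (3 * E * I)
delta = 37.3 * 311^3 / (3 * 170000 * 2000.0)
delta = 1.1 um


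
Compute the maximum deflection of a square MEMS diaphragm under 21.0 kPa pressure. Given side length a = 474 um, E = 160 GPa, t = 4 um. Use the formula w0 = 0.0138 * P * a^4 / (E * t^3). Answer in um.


Step 1: Convert pressure to compatible units (E is in GPa, so P in GPa).
P = 21.0 kPa = 21.0e-6 GPa
Step 2: Compute numerator: 0.0138 * P * a^4.
a^4 = 474^4 = 50479304976
numerator = 0.0138 * 21.0e-6 * 50479304976 = 1.46289e+04
Step 3: Compute denominator: E * t^3 = 160 * 4^3 = 10240
Step 4: w0 = numerator / denominator = 1.46289e+04 / 10240 = 1.4286 um


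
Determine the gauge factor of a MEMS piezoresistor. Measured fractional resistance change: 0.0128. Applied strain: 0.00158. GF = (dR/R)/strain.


Step 1: Identify values.
dR/R = 0.0128, strain = 0.00158
Step 2: GF = (dR/R) / strain = 0.0128 / 0.00158
GF = 8.1


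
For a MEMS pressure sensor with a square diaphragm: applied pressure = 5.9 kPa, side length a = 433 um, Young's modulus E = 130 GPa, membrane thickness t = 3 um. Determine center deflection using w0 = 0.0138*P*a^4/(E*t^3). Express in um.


Step 1: Convert pressure to compatible units (E is in GPa, so P in GPa).
P = 5.9 kPa = 5.9e-6 GPa
Step 2: Compute numerator: 0.0138 * P * a^4.
a^4 = 433^4 = 35152125121
numerator = 0.0138 * 5.9e-6 * 35152125121 = 2.86209e+03
Step 3: Compute denominator: E * t^3 = 130 * 3^3 = 3510
Step 4: w0 = numerator / denominator = 2.86209e+03 / 3510 = 0.8154 um


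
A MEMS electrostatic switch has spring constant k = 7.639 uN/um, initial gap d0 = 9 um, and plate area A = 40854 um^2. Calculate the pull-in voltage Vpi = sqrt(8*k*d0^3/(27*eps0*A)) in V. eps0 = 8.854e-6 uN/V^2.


Step 1: Compute numerator: 8 * k * d0^3 = 8 * 7.639 * 9^3 = 44550.648
Step 2: Compute denominator: 27 * eps0 * A = 27 * 8.854e-6 * 40854 = 9.766476
Step 3: Vpi = sqrt(44550.648 / 9.766476)
Vpi = 67.54 V


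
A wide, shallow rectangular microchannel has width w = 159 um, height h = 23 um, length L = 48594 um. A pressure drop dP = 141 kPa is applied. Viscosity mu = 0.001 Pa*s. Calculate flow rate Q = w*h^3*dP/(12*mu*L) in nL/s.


Step 1: Convert all dimensions to SI (meters).
w = 159e-6 m, h = 23e-6 m, L = 48594e-6 m, dP = 141e3 Pa
Step 2: Q = w * h^3 * dP / (12 * mu * L)
Q = 159e-6 * (23e-6)^3 * 141e3 / (12 * 0.001 * 48594e-6) = 4.6777375e-10 m^3/s
Step 3: Convert Q from m^3/s to nL/s (1 m^3 = 1e12 nL, so multiply by 1e12).
Q = 467.774 nL/s


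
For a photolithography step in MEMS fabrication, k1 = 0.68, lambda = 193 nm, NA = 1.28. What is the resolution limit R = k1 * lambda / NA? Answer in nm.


Step 1: Identify values: k1 = 0.68, lambda = 193 nm, NA = 1.28
Step 2: R = k1 * lambda / NA
R = 0.68 * 193 / 1.28
R = 102.5 nm


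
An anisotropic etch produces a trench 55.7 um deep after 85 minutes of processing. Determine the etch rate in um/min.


Step 1: Etch rate = depth / time
Step 2: rate = 55.7 / 85
rate = 0.655 um/min


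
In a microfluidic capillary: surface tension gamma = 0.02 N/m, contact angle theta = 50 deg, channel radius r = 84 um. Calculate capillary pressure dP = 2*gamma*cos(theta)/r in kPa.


Step 1: cos(50 deg) = 0.6428
Step 2: Convert r to m: r = 84e-6 m
Step 3: dP = 2 * 0.02 * 0.6428 / 84e-6 = 306.1 Pa
Step 4: Convert Pa to kPa (divide by 1000).
dP = 0.31 kPa


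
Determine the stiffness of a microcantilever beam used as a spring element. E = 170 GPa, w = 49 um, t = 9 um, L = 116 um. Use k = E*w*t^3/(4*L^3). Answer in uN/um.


Step 1: Convert E to consistent units (1 GPa = 1000 uN/um^2).
E = 170 GPa = 170000 uN/um^2
Step 2: Compute t^3 = 9^3 = 729
Step 3: Compute L^3 = 116^3 = 1560896
Step 4: k = 170000 * 49 * 729 / (4 * 1560896)
k = 972.6096 uN/um


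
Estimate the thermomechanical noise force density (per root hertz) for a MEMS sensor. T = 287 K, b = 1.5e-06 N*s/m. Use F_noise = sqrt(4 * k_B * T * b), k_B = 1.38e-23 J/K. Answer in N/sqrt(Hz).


Step 1: Compute 4 * k_B * T * b
= 4 * 1.38e-23 * 287 * 1.5e-06
= 2.3764e-26 N^2/Hz
Step 2: F_noise = sqrt(2.3764e-26)
F_noise = 1.54e-13 N/sqrt(Hz)


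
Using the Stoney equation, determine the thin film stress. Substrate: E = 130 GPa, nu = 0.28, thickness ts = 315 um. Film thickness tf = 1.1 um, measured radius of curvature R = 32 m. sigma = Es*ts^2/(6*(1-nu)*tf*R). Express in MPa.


Step 1: Compute numerator: Es * ts^2 = 130 * 315^2 = 12899250 (GPa*um^2)
Step 2: Compute denominator (R in um): 6*(1-nu)*tf*R = 6*0.72*1.1*32e6 = 152064000.0 (um^2)
Step 3: sigma (GPa) = 12899250 / 152064000.0 = 8.4828e-02 GPa
Step 4: Convert to MPa (x1000): sigma = 84.8 MPa
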